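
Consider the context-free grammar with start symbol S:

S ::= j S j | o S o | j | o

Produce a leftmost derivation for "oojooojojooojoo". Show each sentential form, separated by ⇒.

S ⇒ oSo   [S ::= o S o]
oSo ⇒ ooSoo   [S ::= o S o]
ooSoo ⇒ oojSjoo   [S ::= j S j]
oojSjoo ⇒ oojoSojoo   [S ::= o S o]
oojoSojoo ⇒ oojooSoojoo   [S ::= o S o]
oojooSoojoo ⇒ oojoooSooojoo   [S ::= o S o]
oojoooSooojoo ⇒ oojooojSjooojoo   [S ::= j S j]
oojooojSjooojoo ⇒ oojooojojooojoo   [S ::= o]

S ⇒ oSo ⇒ ooSoo ⇒ oojSjoo ⇒ oojoSojoo ⇒ oojooSoojoo ⇒ oojoooSooojoo ⇒ oojooojSjooojoo ⇒ oojooojojooojoo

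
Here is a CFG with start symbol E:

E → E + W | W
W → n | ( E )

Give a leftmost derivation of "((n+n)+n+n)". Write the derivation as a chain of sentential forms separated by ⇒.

E ⇒ W   [E → W]
W ⇒ (E)   [W → ( E )]
(E) ⇒ (E+W)   [E → E + W]
(E+W) ⇒ (E+W+W)   [E → E + W]
(E+W+W) ⇒ (W+W+W)   [E → W]
(W+W+W) ⇒ ((E)+W+W)   [W → ( E )]
((E)+W+W) ⇒ ((E+W)+W+W)   [E → E + W]
((E+W)+W+W) ⇒ ((W+W)+W+W)   [E → W]
((W+W)+W+W) ⇒ ((n+W)+W+W)   [W → n]
((n+W)+W+W) ⇒ ((n+n)+W+W)   [W → n]
((n+n)+W+W) ⇒ ((n+n)+n+W)   [W → n]
((n+n)+n+W) ⇒ ((n+n)+n+n)   [W → n]

E ⇒ W ⇒ (E) ⇒ (E+W) ⇒ (E+W+W) ⇒ (W+W+W) ⇒ ((E)+W+W) ⇒ ((E+W)+W+W) ⇒ ((W+W)+W+W) ⇒ ((n+W)+W+W) ⇒ ((n+n)+W+W) ⇒ ((n+n)+n+W) ⇒ ((n+n)+n+n)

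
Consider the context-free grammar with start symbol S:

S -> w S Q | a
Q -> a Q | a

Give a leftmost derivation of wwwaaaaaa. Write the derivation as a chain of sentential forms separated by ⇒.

S ⇒ wSQ ⇒ wwSQQ ⇒ wwwSQQQ ⇒ wwwaQQQ ⇒ wwwaaQQQ ⇒ wwwaaaQQQ ⇒ wwwaaaaQQ ⇒ wwwaaaaaQ ⇒ wwwaaaaaa

S ⇒ wSQ   [S -> w S Q]
wSQ ⇒ wwSQQ   [S -> w S Q]
wwSQQ ⇒ wwwSQQQ   [S -> w S Q]
wwwSQQQ ⇒ wwwaQQQ   [S -> a]
wwwaQQQ ⇒ wwwaaQQQ   [Q -> a Q]
wwwaaQQQ ⇒ wwwaaaQQQ   [Q -> a Q]
wwwaaaQQQ ⇒ wwwaaaaQQ   [Q -> a]
wwwaaaaQQ ⇒ wwwaaaaaQ   [Q -> a]
wwwaaaaaQ ⇒ wwwaaaaaa   [Q -> a]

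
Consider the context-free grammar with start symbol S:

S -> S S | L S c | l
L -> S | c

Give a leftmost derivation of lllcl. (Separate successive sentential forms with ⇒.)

S⇒SS⇒lS⇒lSS⇒lLScS⇒lSScS⇒llScS⇒lllcS⇒lllcl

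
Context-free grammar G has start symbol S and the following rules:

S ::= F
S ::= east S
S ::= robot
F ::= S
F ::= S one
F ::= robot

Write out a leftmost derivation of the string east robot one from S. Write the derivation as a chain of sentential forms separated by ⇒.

S ⇒ F   [S ::= F]
F ⇒ S one   [F ::= S one]
S one ⇒ east S one   [S ::= east S]
east S one ⇒ east robot one   [S ::= robot]

S ⇒ F ⇒ S one ⇒ east S one ⇒ east robot one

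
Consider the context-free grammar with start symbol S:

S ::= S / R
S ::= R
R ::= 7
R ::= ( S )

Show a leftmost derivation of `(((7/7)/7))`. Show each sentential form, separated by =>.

S => R   [S ::= R]
R => (S)   [R ::= ( S )]
(S) => (R)   [S ::= R]
(R) => ((S))   [R ::= ( S )]
((S)) => ((S/R))   [S ::= S / R]
((S/R)) => ((R/R))   [S ::= R]
((R/R)) => (((S)/R))   [R ::= ( S )]
(((S)/R)) => (((S/R)/R))   [S ::= S / R]
(((S/R)/R)) => (((R/R)/R))   [S ::= R]
(((R/R)/R)) => (((7/R)/R))   [R ::= 7]
(((7/R)/R)) => (((7/7)/R))   [R ::= 7]
(((7/7)/R)) => (((7/7)/7))   [R ::= 7]

S => R => (S) => (R) => ((S)) => ((S/R)) => ((R/R)) => (((S)/R)) => (((S/R)/R)) => (((R/R)/R)) => (((7/R)/R)) => (((7/7)/R)) => (((7/7)/7))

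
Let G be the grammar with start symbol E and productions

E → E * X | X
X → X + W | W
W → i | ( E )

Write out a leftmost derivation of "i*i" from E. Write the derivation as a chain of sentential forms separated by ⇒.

E ⇒ E*X ⇒ X*X ⇒ W*X ⇒ i*X ⇒ i*W ⇒ i*i

E ⇒ E*X   [E → E * X]
E*X ⇒ X*X   [E → X]
X*X ⇒ W*X   [X → W]
W*X ⇒ i*X   [W → i]
i*X ⇒ i*W   [X → W]
i*W ⇒ i*i   [W → i]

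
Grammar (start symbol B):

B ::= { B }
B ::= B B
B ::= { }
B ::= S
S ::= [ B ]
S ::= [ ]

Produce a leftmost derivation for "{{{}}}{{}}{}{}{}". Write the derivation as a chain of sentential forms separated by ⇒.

B ⇒ BB   [B ::= B B]
BB ⇒ BBB   [B ::= B B]
BBB ⇒ {B}BB   [B ::= { B }]
{B}BB ⇒ {{B}}BB   [B ::= { B }]
{{B}}BB ⇒ {{{}}}BB   [B ::= { }]
{{{}}}BB ⇒ {{{}}}BBB   [B ::= B B]
{{{}}}BBB ⇒ {{{}}}BBBB   [B ::= B B]
{{{}}}BBBB ⇒ {{{}}}{B}BBB   [B ::= { B }]
{{{}}}{B}BBB ⇒ {{{}}}{{}}BBB   [B ::= { }]
{{{}}}{{}}BBB ⇒ {{{}}}{{}}{}BB   [B ::= { }]
{{{}}}{{}}{}BB ⇒ {{{}}}{{}}{}{}B   [B ::= { }]
{{{}}}{{}}{}{}B ⇒ {{{}}}{{}}{}{}{}   [B ::= { }]

B ⇒ BB ⇒ BBB ⇒ {B}BB ⇒ {{B}}BB ⇒ {{{}}}BB ⇒ {{{}}}BBB ⇒ {{{}}}BBBB ⇒ {{{}}}{B}BBB ⇒ {{{}}}{{}}BBB ⇒ {{{}}}{{}}{}BB ⇒ {{{}}}{{}}{}{}B ⇒ {{{}}}{{}}{}{}{}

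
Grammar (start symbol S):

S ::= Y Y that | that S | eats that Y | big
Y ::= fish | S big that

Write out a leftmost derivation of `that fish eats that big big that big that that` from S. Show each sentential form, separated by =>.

S => that S   [S ::= that S]
that S => that Y Y that   [S ::= Y Y that]
that Y Y that => that fish Y that   [Y ::= fish]
that fish Y that => that fish S big that that   [Y ::= S big that]
that fish S big that that => that fish eats that Y big that that   [S ::= eats that Y]
that fish eats that Y big that that => that fish eats that S big that big that that   [Y ::= S big that]
that fish eats that S big that big that that => that fish eats that big big that big that that   [S ::= big]

S => that S => that Y Y that => that fish Y that => that fish S big that that => that fish eats that Y big that that => that fish eats that S big that big that that => that fish eats that big big that big that that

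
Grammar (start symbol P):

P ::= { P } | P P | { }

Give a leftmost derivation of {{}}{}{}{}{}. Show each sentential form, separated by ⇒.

P ⇒ PP   [P ::= P P]
PP ⇒ PPP   [P ::= P P]
PPP ⇒ PPPP   [P ::= P P]
PPPP ⇒ PPPPP   [P ::= P P]
PPPPP ⇒ {P}PPPP   [P ::= { P }]
{P}PPPP ⇒ {{}}PPPP   [P ::= { }]
{{}}PPPP ⇒ {{}}{}PPP   [P ::= { }]
{{}}{}PPP ⇒ {{}}{}{}PP   [P ::= { }]
{{}}{}{}PP ⇒ {{}}{}{}{}P   [P ::= { }]
{{}}{}{}{}P ⇒ {{}}{}{}{}{}   [P ::= { }]

P ⇒ PP ⇒ PPP ⇒ PPPP ⇒ PPPPP ⇒ {P}PPPP ⇒ {{}}PPPP ⇒ {{}}{}PPP ⇒ {{}}{}{}PP ⇒ {{}}{}{}{}P ⇒ {{}}{}{}{}{}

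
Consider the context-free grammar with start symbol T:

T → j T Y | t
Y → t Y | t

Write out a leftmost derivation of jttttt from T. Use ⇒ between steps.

T ⇒ jTY ⇒ jtY ⇒ jttY ⇒ jtttY ⇒ jttttY ⇒ jttttt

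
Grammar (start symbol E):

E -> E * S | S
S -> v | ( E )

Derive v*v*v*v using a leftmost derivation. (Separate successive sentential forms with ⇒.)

E ⇒ E*S ⇒ E*S*S ⇒ E*S*S*S ⇒ S*S*S*S ⇒ v*S*S*S ⇒ v*v*S*S ⇒ v*v*v*S ⇒ v*v*v*v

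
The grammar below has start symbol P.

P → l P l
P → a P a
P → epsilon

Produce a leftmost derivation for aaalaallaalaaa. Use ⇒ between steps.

P ⇒ aPa   [P → a P a]
aPa ⇒ aaPaa   [P → a P a]
aaPaa ⇒ aaaPaaa   [P → a P a]
aaaPaaa ⇒ aaalPlaaa   [P → l P l]
aaalPlaaa ⇒ aaalaPalaaa   [P → a P a]
aaalaPalaaa ⇒ aaalaaPaalaaa   [P → a P a]
aaalaaPaalaaa ⇒ aaalaalPlaalaaa   [P → l P l]
aaalaalPlaalaaa ⇒ aaalaallaalaaa   [P → epsilon]

P ⇒ aPa ⇒ aaPaa ⇒ aaaPaaa ⇒ aaalPlaaa ⇒ aaalaPalaaa ⇒ aaalaaPaalaaa ⇒ aaalaalPlaalaaa ⇒ aaalaallaalaaa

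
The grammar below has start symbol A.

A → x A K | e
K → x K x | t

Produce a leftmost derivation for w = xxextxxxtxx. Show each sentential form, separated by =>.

A => xAK => xxAKK => xxeKK => xxexKxK => xxextxK => xxextxxKx => xxextxxxKxx => xxextxxxtxx

A => xAK   [A → x A K]
xAK => xxAKK   [A → x A K]
xxAKK => xxeKK   [A → e]
xxeKK => xxexKxK   [K → x K x]
xxexKxK => xxextxK   [K → t]
xxextxK => xxextxxKx   [K → x K x]
xxextxxKx => xxextxxxKxx   [K → x K x]
xxextxxxKxx => xxextxxxtxx   [K → t]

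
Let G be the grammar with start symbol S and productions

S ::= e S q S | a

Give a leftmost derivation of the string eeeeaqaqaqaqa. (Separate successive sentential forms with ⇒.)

S ⇒ eSqS ⇒ eeSqSqS ⇒ eeeSqSqSqS ⇒ eeeeSqSqSqSqS ⇒ eeeeaqSqSqSqS ⇒ eeeeaqaqSqSqS ⇒ eeeeaqaqaqSqS ⇒ eeeeaqaqaqaqS ⇒ eeeeaqaqaqaqa

S ⇒ eSqS   [S ::= e S q S]
eSqS ⇒ eeSqSqS   [S ::= e S q S]
eeSqSqS ⇒ eeeSqSqSqS   [S ::= e S q S]
eeeSqSqSqS ⇒ eeeeSqSqSqSqS   [S ::= e S q S]
eeeeSqSqSqSqS ⇒ eeeeaqSqSqSqS   [S ::= a]
eeeeaqSqSqSqS ⇒ eeeeaqaqSqSqS   [S ::= a]
eeeeaqaqSqSqS ⇒ eeeeaqaqaqSqS   [S ::= a]
eeeeaqaqaqSqS ⇒ eeeeaqaqaqaqS   [S ::= a]
eeeeaqaqaqaqS ⇒ eeeeaqaqaqaqa   [S ::= a]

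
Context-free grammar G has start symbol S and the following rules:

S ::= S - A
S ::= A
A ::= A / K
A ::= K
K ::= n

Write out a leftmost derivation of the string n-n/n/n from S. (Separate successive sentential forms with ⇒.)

S⇒S-A⇒A-A⇒K-A⇒n-A⇒n-A/K⇒n-A/K/K⇒n-K/K/K⇒n-n/K/K⇒n-n/n/K⇒n-n/n/n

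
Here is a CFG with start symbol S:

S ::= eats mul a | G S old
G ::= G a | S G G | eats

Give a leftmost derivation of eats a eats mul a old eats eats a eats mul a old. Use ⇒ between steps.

S ⇒ G S old   [S ::= G S old]
G S old ⇒ G a S old   [G ::= G a]
G a S old ⇒ S G G a S old   [G ::= S G G]
S G G a S old ⇒ G S old G G a S old   [S ::= G S old]
G S old G G a S old ⇒ G a S old G G a S old   [G ::= G a]
G a S old G G a S old ⇒ eats a S old G G a S old   [G ::= eats]
eats a S old G G a S old ⇒ eats a eats mul a old G G a S old   [S ::= eats mul a]
eats a eats mul a old G G a S old ⇒ eats a eats mul a old eats G a S old   [G ::= eats]
eats a eats mul a old eats G a S old ⇒ eats a eats mul a old eats eats a S old   [G ::= eats]
eats a eats mul a old eats eats a S old ⇒ eats a eats mul a old eats eats a eats mul a old   [S ::= eats mul a]

S ⇒ G S old ⇒ G a S old ⇒ S G G a S old ⇒ G S old G G a S old ⇒ G a S old G G a S old ⇒ eats a S old G G a S old ⇒ eats a eats mul a old G G a S old ⇒ eats a eats mul a old eats G a S old ⇒ eats a eats mul a old eats eats a S old ⇒ eats a eats mul a old eats eats a eats mul a old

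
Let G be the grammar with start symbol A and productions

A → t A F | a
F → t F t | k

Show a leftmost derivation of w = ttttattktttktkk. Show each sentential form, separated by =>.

A => tAF   [A → t A F]
tAF => ttAFF   [A → t A F]
ttAFF => tttAFFF   [A → t A F]
tttAFFF => ttttAFFFF   [A → t A F]
ttttAFFFF => ttttaFFFF   [A → a]
ttttaFFFF => ttttatFtFFF   [F → t F t]
ttttatFtFFF => ttttattFttFFF   [F → t F t]
ttttattFttFFF => ttttattkttFFF   [F → k]
ttttattkttFFF => ttttattktttFtFF   [F → t F t]
ttttattktttFtFF => ttttattktttktFF   [F → k]
ttttattktttktFF => ttttattktttktkF   [F → k]
ttttattktttktkF => ttttattktttktkk   [F → k]

A => tAF => ttAFF => tttAFFF => ttttAFFFF => ttttaFFFF => ttttatFtFFF => ttttattFttFFF => ttttattkttFFF => ttttattktttFtFF => ttttattktttktFF => ttttattktttktkF => ttttattktttktkk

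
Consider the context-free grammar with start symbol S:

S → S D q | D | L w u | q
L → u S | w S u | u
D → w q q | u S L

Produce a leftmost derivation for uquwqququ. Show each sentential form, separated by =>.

S => D => uSL => uSDqL => uqDqL => uquSLqL => uquDLqL => uquwqqLqL => uquwqquqL => uquwqququ

S => D   [S → D]
D => uSL   [D → u S L]
uSL => uSDqL   [S → S D q]
uSDqL => uqDqL   [S → q]
uqDqL => uquSLqL   [D → u S L]
uquSLqL => uquDLqL   [S → D]
uquDLqL => uquwqqLqL   [D → w q q]
uquwqqLqL => uquwqquqL   [L → u]
uquwqquqL => uquwqququ   [L → u]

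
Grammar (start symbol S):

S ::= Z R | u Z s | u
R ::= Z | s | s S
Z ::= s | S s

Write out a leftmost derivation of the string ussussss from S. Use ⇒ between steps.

S ⇒ ZR   [S ::= Z R]
ZR ⇒ SsR   [Z ::= S s]
SsR ⇒ usR   [S ::= u]
usR ⇒ ussS   [R ::= s S]
ussS ⇒ ussZR   [S ::= Z R]
ussZR ⇒ ussSsR   [Z ::= S s]
ussSsR ⇒ ussuZssR   [S ::= u Z s]
ussuZssR ⇒ ussusssR   [Z ::= s]
ussusssR ⇒ ussussss   [R ::= s]

S⇒ZR⇒SsR⇒usR⇒ussS⇒ussZR⇒ussSsR⇒ussuZssR⇒ussusssR⇒ussussss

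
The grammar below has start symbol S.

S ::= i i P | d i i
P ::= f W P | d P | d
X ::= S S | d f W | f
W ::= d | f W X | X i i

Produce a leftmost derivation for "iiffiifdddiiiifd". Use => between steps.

S => iiP   [S ::= i i P]
iiP => iifWP   [P ::= f W P]
iifWP => iiffWXP   [W ::= f W X]
iiffWXP => iiffXiiXP   [W ::= X i i]
iiffXiiXP => iiffSSiiXP   [X ::= S S]
iiffSSiiXP => iiffiiPSiiXP   [S ::= i i P]
iiffiiPSiiXP => iiffiifWPSiiXP   [P ::= f W P]
iiffiifWPSiiXP => iiffiifdPSiiXP   [W ::= d]
iiffiifdPSiiXP => iiffiifddSiiXP   [P ::= d]
iiffiifddSiiXP => iiffiifdddiiiiXP   [S ::= d i i]
iiffiifdddiiiiXP => iiffiifdddiiiifP   [X ::= f]
iiffiifdddiiiifP => iiffiifdddiiiifd   [P ::= d]

S => iiP => iifWP => iiffWXP => iiffXiiXP => iiffSSiiXP => iiffiiPSiiXP => iiffiifWPSiiXP => iiffiifdPSiiXP => iiffiifddSiiXP => iiffiifdddiiiiXP => iiffiifdddiiiifP => iiffiifdddiiiifd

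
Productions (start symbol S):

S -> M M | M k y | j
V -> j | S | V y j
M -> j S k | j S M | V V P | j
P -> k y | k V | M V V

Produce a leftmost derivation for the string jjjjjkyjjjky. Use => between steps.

S => MM => jM => jVVP => jSVP => jMMVP => jjSMMVP => jjMkyMMVP => jjjSMkyMMVP => jjjjMkyMMVP => jjjjjkyMMVP => jjjjjkyjMVP => jjjjjkyjjVP => jjjjjkyjjjP => jjjjjkyjjjky

S => MM   [S -> M M]
MM => jM   [M -> j]
jM => jVVP   [M -> V V P]
jVVP => jSVP   [V -> S]
jSVP => jMMVP   [S -> M M]
jMMVP => jjSMMVP   [M -> j S M]
jjSMMVP => jjMkyMMVP   [S -> M k y]
jjMkyMMVP => jjjSMkyMMVP   [M -> j S M]
jjjSMkyMMVP => jjjjMkyMMVP   [S -> j]
jjjjMkyMMVP => jjjjjkyMMVP   [M -> j]
jjjjjkyMMVP => jjjjjkyjMVP   [M -> j]
jjjjjkyjMVP => jjjjjkyjjVP   [M -> j]
jjjjjkyjjVP => jjjjjkyjjjP   [V -> j]
jjjjjkyjjjP => jjjjjkyjjjky   [P -> k y]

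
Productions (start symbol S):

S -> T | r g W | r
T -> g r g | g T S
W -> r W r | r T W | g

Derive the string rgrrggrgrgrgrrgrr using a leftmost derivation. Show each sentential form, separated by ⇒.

S ⇒ rgW ⇒ rgrWr ⇒ rgrrTWr ⇒ rgrrgTSWr ⇒ rgrrggrgSWr ⇒ rgrrggrgrgWWr ⇒ rgrrggrgrgrWrWr ⇒ rgrrggrgrgrgrWr ⇒ rgrrggrgrgrgrrWrr ⇒ rgrrggrgrgrgrrgrr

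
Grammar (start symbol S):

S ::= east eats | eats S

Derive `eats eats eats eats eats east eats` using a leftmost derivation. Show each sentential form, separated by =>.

S => eats S => eats eats S => eats eats eats S => eats eats eats eats S => eats eats eats eats eats S => eats eats eats eats eats east eats

S => eats S   [S ::= eats S]
eats S => eats eats S   [S ::= eats S]
eats eats S => eats eats eats S   [S ::= eats S]
eats eats eats S => eats eats eats eats S   [S ::= eats S]
eats eats eats eats S => eats eats eats eats eats S   [S ::= eats S]
eats eats eats eats eats S => eats eats eats eats eats east eats   [S ::= east eats]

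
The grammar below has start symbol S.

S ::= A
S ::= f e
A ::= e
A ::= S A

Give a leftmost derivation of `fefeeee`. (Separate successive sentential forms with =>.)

S => A => SA => AA => SAA => AAA => SAAA => feAAA => feSAAA => fefeAAA => fefeeAA => fefeeeA => fefeeee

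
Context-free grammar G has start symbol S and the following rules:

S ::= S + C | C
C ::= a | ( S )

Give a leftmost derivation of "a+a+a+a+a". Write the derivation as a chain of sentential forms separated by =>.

S => S+C => S+C+C => S+C+C+C => S+C+C+C+C => C+C+C+C+C => a+C+C+C+C => a+a+C+C+C => a+a+a+C+C => a+a+a+a+C => a+a+a+a+a

S => S+C   [S ::= S + C]
S+C => S+C+C   [S ::= S + C]
S+C+C => S+C+C+C   [S ::= S + C]
S+C+C+C => S+C+C+C+C   [S ::= S + C]
S+C+C+C+C => C+C+C+C+C   [S ::= C]
C+C+C+C+C => a+C+C+C+C   [C ::= a]
a+C+C+C+C => a+a+C+C+C   [C ::= a]
a+a+C+C+C => a+a+a+C+C   [C ::= a]
a+a+a+C+C => a+a+a+a+C   [C ::= a]
a+a+a+a+C => a+a+a+a+a   [C ::= a]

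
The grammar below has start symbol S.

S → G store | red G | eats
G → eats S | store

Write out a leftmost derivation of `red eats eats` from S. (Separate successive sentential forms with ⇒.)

S ⇒ red G ⇒ red eats S ⇒ red eats eats

S ⇒ red G   [S → red G]
red G ⇒ red eats S   [G → eats S]
red eats S ⇒ red eats eats   [S → eats]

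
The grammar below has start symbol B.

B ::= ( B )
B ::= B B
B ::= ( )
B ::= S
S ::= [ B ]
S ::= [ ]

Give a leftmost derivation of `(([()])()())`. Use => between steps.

B=>(B)=>(BB)=>(BBB)=>((B)BB)=>((S)BB)=>(([B])BB)=>(([()])BB)=>(([()])()B)=>(([()])()())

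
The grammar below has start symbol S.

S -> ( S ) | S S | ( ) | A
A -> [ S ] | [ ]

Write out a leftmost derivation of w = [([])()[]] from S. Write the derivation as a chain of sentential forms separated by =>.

S => A => [S] => [SS] => [SSS] => [(S)SS] => [(A)SS] => [([])SS] => [([])()S] => [([])()A] => [([])()[]]

S => A   [S -> A]
A => [S]   [A -> [ S ]]
[S] => [SS]   [S -> S S]
[SS] => [SSS]   [S -> S S]
[SSS] => [(S)SS]   [S -> ( S )]
[(S)SS] => [(A)SS]   [S -> A]
[(A)SS] => [([])SS]   [A -> [ ]]
[([])SS] => [([])()S]   [S -> ( )]
[([])()S] => [([])()A]   [S -> A]
[([])()A] => [([])()[]]   [A -> [ ]]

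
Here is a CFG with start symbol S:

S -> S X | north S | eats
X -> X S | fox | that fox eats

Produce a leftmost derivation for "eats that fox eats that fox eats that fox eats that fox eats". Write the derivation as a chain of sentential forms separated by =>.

S => S X => S X X => S X X X => S X X X X => eats X X X X => eats that fox eats X X X => eats that fox eats that fox eats X X => eats that fox eats that fox eats that fox eats X => eats that fox eats that fox eats that fox eats that fox eats

S => S X   [S -> S X]
S X => S X X   [S -> S X]
S X X => S X X X   [S -> S X]
S X X X => S X X X X   [S -> S X]
S X X X X => eats X X X X   [S -> eats]
eats X X X X => eats that fox eats X X X   [X -> that fox eats]
eats that fox eats X X X => eats that fox eats that fox eats X X   [X -> that fox eats]
eats that fox eats that fox eats X X => eats that fox eats that fox eats that fox eats X   [X -> that fox eats]
eats that fox eats that fox eats that fox eats X => eats that fox eats that fox eats that fox eats that fox eats   [X -> that fox eats]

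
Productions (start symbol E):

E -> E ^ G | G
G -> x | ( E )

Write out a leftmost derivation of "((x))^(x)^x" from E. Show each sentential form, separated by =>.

E => E^G => E^G^G => G^G^G => (E)^G^G => (G)^G^G => ((E))^G^G => ((G))^G^G => ((x))^G^G => ((x))^(E)^G => ((x))^(G)^G => ((x))^(x)^G => ((x))^(x)^x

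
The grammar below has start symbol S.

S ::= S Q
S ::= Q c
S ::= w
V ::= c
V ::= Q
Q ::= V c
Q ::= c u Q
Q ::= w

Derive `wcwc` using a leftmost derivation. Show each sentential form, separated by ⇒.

S⇒SQ⇒QcQ⇒wcQ⇒wcVc⇒wcQc⇒wcwc

S ⇒ SQ   [S ::= S Q]
SQ ⇒ QcQ   [S ::= Q c]
QcQ ⇒ wcQ   [Q ::= w]
wcQ ⇒ wcVc   [Q ::= V c]
wcVc ⇒ wcQc   [V ::= Q]
wcQc ⇒ wcwc   [Q ::= w]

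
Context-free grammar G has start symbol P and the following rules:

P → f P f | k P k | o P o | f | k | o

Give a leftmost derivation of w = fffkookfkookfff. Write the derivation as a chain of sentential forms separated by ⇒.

P ⇒ fPf ⇒ ffPff ⇒ fffPfff ⇒ fffkPkfff ⇒ fffkoPokfff ⇒ fffkooPookfff ⇒ fffkookPkookfff ⇒ fffkookfkookfff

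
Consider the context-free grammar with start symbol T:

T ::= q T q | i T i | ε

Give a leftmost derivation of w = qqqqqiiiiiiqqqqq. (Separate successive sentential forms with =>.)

T => qTq   [T ::= q T q]
qTq => qqTqq   [T ::= q T q]
qqTqq => qqqTqqq   [T ::= q T q]
qqqTqqq => qqqqTqqqq   [T ::= q T q]
qqqqTqqqq => qqqqqTqqqqq   [T ::= q T q]
qqqqqTqqqqq => qqqqqiTiqqqqq   [T ::= i T i]
qqqqqiTiqqqqq => qqqqqiiTiiqqqqq   [T ::= i T i]
qqqqqiiTiiqqqqq => qqqqqiiiTiiiqqqqq   [T ::= i T i]
qqqqqiiiTiiiqqqqq => qqqqqiiiiiiqqqqq   [T ::= ε]

T => qTq => qqTqq => qqqTqqq => qqqqTqqqq => qqqqqTqqqqq => qqqqqiTiqqqqq => qqqqqiiTiiqqqqq => qqqqqiiiTiiiqqqqq => qqqqqiiiiiiqqqqq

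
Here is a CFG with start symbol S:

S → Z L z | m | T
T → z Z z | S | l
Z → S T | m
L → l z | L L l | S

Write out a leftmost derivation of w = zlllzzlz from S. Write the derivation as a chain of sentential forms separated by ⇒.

S⇒T⇒zZz⇒zSTz⇒zZLzTz⇒zSTLzTz⇒zTTLzTz⇒zlTLzTz⇒zllLzTz⇒zlllzzTz⇒zlllzzlz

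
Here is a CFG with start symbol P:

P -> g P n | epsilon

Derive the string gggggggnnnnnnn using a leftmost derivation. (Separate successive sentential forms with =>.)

P => gPn => ggPnn => gggPnnn => ggggPnnnn => gggggPnnnnn => ggggggPnnnnnn => gggggggPnnnnnnn => gggggggnnnnnnn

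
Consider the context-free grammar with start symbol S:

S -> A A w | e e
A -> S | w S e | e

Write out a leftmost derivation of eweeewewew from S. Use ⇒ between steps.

S ⇒ AAw ⇒ eAw ⇒ ewSew ⇒ ewAAwew ⇒ ewSAwew ⇒ ewAAwAwew ⇒ ewSAwAwew ⇒ eweeAwAwew ⇒ eweeewAwew ⇒ eweeewewew

S ⇒ AAw   [S -> A A w]
AAw ⇒ eAw   [A -> e]
eAw ⇒ ewSew   [A -> w S e]
ewSew ⇒ ewAAwew   [S -> A A w]
ewAAwew ⇒ ewSAwew   [A -> S]
ewSAwew ⇒ ewAAwAwew   [S -> A A w]
ewAAwAwew ⇒ ewSAwAwew   [A -> S]
ewSAwAwew ⇒ eweeAwAwew   [S -> e e]
eweeAwAwew ⇒ eweeewAwew   [A -> e]
eweeewAwew ⇒ eweeewewew   [A -> e]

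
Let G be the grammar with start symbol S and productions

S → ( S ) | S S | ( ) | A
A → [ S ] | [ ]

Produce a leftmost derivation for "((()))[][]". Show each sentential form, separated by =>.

S => SS => SSS => (S)SS => ((S))SS => ((()))SS => ((()))AS => ((()))[]S => ((()))[]A => ((()))[][]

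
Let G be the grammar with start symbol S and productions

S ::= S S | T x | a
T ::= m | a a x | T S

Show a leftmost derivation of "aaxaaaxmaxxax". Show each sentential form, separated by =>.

S => Tx   [S ::= T x]
Tx => TSx   [T ::= T S]
TSx => TSSx   [T ::= T S]
TSSx => TSSSx   [T ::= T S]
TSSSx => aaxSSSx   [T ::= a a x]
aaxSSSx => aaxaSSx   [S ::= a]
aaxaSSx => aaxaTxSx   [S ::= T x]
aaxaTxSx => aaxaTSxSx   [T ::= T S]
aaxaTSxSx => aaxaaaxSxSx   [T ::= a a x]
aaxaaaxSxSx => aaxaaaxTxxSx   [S ::= T x]
aaxaaaxTxxSx => aaxaaaxTSxxSx   [T ::= T S]
aaxaaaxTSxxSx => aaxaaaxmSxxSx   [T ::= m]
aaxaaaxmSxxSx => aaxaaaxmaxxSx   [S ::= a]
aaxaaaxmaxxSx => aaxaaaxmaxxax   [S ::= a]

S=>Tx=>TSx=>TSSx=>TSSSx=>aaxSSSx=>aaxaSSx=>aaxaTxSx=>aaxaTSxSx=>aaxaaaxSxSx=>aaxaaaxTxxSx=>aaxaaaxTSxxSx=>aaxaaaxmSxxSx=>aaxaaaxmaxxSx=>aaxaaaxmaxxax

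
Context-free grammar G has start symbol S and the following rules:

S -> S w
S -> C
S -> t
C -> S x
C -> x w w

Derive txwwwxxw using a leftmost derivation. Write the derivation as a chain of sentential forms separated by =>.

S => Sw   [S -> S w]
Sw => Cw   [S -> C]
Cw => Sxw   [C -> S x]
Sxw => Cxw   [S -> C]
Cxw => Sxxw   [C -> S x]
Sxxw => Swxxw   [S -> S w]
Swxxw => Swwxxw   [S -> S w]
Swwxxw => Swwwxxw   [S -> S w]
Swwwxxw => Cwwwxxw   [S -> C]
Cwwwxxw => Sxwwwxxw   [C -> S x]
Sxwwwxxw => txwwwxxw   [S -> t]

S => Sw => Cw => Sxw => Cxw => Sxxw => Swxxw => Swwxxw => Swwwxxw => Cwwwxxw => Sxwwwxxw => txwwwxxw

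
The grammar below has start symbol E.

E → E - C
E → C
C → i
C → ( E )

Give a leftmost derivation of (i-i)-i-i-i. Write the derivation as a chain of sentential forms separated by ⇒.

E ⇒ E-C ⇒ E-C-C ⇒ E-C-C-C ⇒ C-C-C-C ⇒ (E)-C-C-C ⇒ (E-C)-C-C-C ⇒ (C-C)-C-C-C ⇒ (i-C)-C-C-C ⇒ (i-i)-C-C-C ⇒ (i-i)-i-C-C ⇒ (i-i)-i-i-C ⇒ (i-i)-i-i-i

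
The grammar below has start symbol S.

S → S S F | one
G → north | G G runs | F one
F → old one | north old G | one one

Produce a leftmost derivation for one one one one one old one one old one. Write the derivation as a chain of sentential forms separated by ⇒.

S ⇒ S S F   [S → S S F]
S S F ⇒ S S F S F   [S → S S F]
S S F S F ⇒ S S F S F S F   [S → S S F]
S S F S F S F ⇒ one S F S F S F   [S → one]
one S F S F S F ⇒ one one F S F S F   [S → one]
one one F S F S F ⇒ one one one one S F S F   [F → one one]
one one one one S F S F ⇒ one one one one one F S F   [S → one]
one one one one one F S F ⇒ one one one one one old one S F   [F → old one]
one one one one one old one S F ⇒ one one one one one old one one F   [S → one]
one one one one one old one one F ⇒ one one one one one old one one old one   [F → old one]

S ⇒ S S F ⇒ S S F S F ⇒ S S F S F S F ⇒ one S F S F S F ⇒ one one F S F S F ⇒ one one one one S F S F ⇒ one one one one one F S F ⇒ one one one one one old one S F ⇒ one one one one one old one one F ⇒ one one one one one old one one old one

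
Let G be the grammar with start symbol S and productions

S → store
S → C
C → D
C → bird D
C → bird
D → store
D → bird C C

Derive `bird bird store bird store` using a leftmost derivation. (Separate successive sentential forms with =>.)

S => C   [S → C]
C => bird D   [C → bird D]
bird D => bird bird C C   [D → bird C C]
bird bird C C => bird bird D C   [C → D]
bird bird D C => bird bird store C   [D → store]
bird bird store C => bird bird store bird D   [C → bird D]
bird bird store bird D => bird bird store bird store   [D → store]

S => C => bird D => bird bird C C => bird bird D C => bird bird store C => bird bird store bird D => bird bird store bird store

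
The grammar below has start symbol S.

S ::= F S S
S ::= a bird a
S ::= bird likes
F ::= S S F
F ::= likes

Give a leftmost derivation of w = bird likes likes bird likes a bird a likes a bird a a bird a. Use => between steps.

S => F S S   [S ::= F S S]
F S S => S S F S S   [F ::= S S F]
S S F S S => bird likes S F S S   [S ::= bird likes]
bird likes S F S S => bird likes F S S F S S   [S ::= F S S]
bird likes F S S F S S => bird likes likes S S F S S   [F ::= likes]
bird likes likes S S F S S => bird likes likes bird likes S F S S   [S ::= bird likes]
bird likes likes bird likes S F S S => bird likes likes bird likes a bird a F S S   [S ::= a bird a]
bird likes likes bird likes a bird a F S S => bird likes likes bird likes a bird a likes S S   [F ::= likes]
bird likes likes bird likes a bird a likes S S => bird likes likes bird likes a bird a likes a bird a S   [S ::= a bird a]
bird likes likes bird likes a bird a likes a bird a S => bird likes likes bird likes a bird a likes a bird a a bird a   [S ::= a bird a]

S => F S S => S S F S S => bird likes S F S S => bird likes F S S F S S => bird likes likes S S F S S => bird likes likes bird likes S F S S => bird likes likes bird likes a bird a F S S => bird likes likes bird likes a bird a likes S S => bird likes likes bird likes a bird a likes a bird a S => bird likes likes bird likes a bird a likes a bird a a bird a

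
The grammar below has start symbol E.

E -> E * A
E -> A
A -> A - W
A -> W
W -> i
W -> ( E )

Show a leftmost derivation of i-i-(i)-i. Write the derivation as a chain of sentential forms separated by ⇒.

E ⇒ A   [E -> A]
A ⇒ A-W   [A -> A - W]
A-W ⇒ A-W-W   [A -> A - W]
A-W-W ⇒ A-W-W-W   [A -> A - W]
A-W-W-W ⇒ W-W-W-W   [A -> W]
W-W-W-W ⇒ i-W-W-W   [W -> i]
i-W-W-W ⇒ i-i-W-W   [W -> i]
i-i-W-W ⇒ i-i-(E)-W   [W -> ( E )]
i-i-(E)-W ⇒ i-i-(A)-W   [E -> A]
i-i-(A)-W ⇒ i-i-(W)-W   [A -> W]
i-i-(W)-W ⇒ i-i-(i)-W   [W -> i]
i-i-(i)-W ⇒ i-i-(i)-i   [W -> i]

E ⇒ A ⇒ A-W ⇒ A-W-W ⇒ A-W-W-W ⇒ W-W-W-W ⇒ i-W-W-W ⇒ i-i-W-W ⇒ i-i-(E)-W ⇒ i-i-(A)-W ⇒ i-i-(W)-W ⇒ i-i-(i)-W ⇒ i-i-(i)-i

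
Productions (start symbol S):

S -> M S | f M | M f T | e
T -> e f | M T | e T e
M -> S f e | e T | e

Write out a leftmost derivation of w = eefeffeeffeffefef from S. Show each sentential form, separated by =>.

S => MfT   [S -> M f T]
MfT => SfefT   [M -> S f e]
SfefT => MfTfefT   [S -> M f T]
MfTfefT => eTfTfefT   [M -> e T]
eTfTfefT => eMTfTfefT   [T -> M T]
eMTfTfefT => eSfeTfTfefT   [M -> S f e]
eSfeTfTfefT => eMfTfeTfTfefT   [S -> M f T]
eMfTfeTfTfefT => eefTfeTfTfefT   [M -> e]
eefTfeTfTfefT => eefeffeTfTfefT   [T -> e f]
eefeffeTfTfefT => eefeffeeffTfefT   [T -> e f]
eefeffeeffTfefT => eefeffeeffeffefT   [T -> e f]
eefeffeeffeffefT => eefeffeeffeffefef   [T -> e f]

S=>MfT=>SfefT=>MfTfefT=>eTfTfefT=>eMTfTfefT=>eSfeTfTfefT=>eMfTfeTfTfefT=>eefTfeTfTfefT=>eefeffeTfTfefT=>eefeffeeffTfefT=>eefeffeeffeffefT=>eefeffeeffeffefef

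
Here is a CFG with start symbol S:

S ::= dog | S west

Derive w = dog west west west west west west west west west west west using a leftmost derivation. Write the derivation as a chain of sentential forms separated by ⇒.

S ⇒ S west ⇒ S west west ⇒ S west west west ⇒ S west west west west ⇒ S west west west west west ⇒ S west west west west west west ⇒ S west west west west west west west ⇒ S west west west west west west west west ⇒ S west west west west west west west west west ⇒ S west west west west west west west west west west ⇒ S west west west west west west west west west west west ⇒ dog west west west west west west west west west west west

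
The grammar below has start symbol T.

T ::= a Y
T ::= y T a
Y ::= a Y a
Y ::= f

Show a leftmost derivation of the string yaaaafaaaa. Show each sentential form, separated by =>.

T => yTa => yaYa => yaaYaa => yaaaYaaa => yaaaaYaaaa => yaaaafaaaa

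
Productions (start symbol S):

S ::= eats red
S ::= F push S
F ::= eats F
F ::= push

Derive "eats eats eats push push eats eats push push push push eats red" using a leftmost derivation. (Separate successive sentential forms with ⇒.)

S ⇒ F push S   [S ::= F push S]
F push S ⇒ eats F push S   [F ::= eats F]
eats F push S ⇒ eats eats F push S   [F ::= eats F]
eats eats F push S ⇒ eats eats eats F push S   [F ::= eats F]
eats eats eats F push S ⇒ eats eats eats push push S   [F ::= push]
eats eats eats push push S ⇒ eats eats eats push push F push S   [S ::= F push S]
eats eats eats push push F push S ⇒ eats eats eats push push eats F push S   [F ::= eats F]
eats eats eats push push eats F push S ⇒ eats eats eats push push eats eats F push S   [F ::= eats F]
eats eats eats push push eats eats F push S ⇒ eats eats eats push push eats eats push push S   [F ::= push]
eats eats eats push push eats eats push push S ⇒ eats eats eats push push eats eats push push F push S   [S ::= F push S]
eats eats eats push push eats eats push push F push S ⇒ eats eats eats push push eats eats push push push push S   [F ::= push]
eats eats eats push push eats eats push push push push S ⇒ eats eats eats push push eats eats push push push push eats red   [S ::= eats red]

S ⇒ F push S ⇒ eats F push S ⇒ eats eats F push S ⇒ eats eats eats F push S ⇒ eats eats eats push push S ⇒ eats eats eats push push F push S ⇒ eats eats eats push push eats F push S ⇒ eats eats eats push push eats eats F push S ⇒ eats eats eats push push eats eats push push S ⇒ eats eats eats push push eats eats push push F push S ⇒ eats eats eats push push eats eats push push push push S ⇒ eats eats eats push push eats eats push push push push eats red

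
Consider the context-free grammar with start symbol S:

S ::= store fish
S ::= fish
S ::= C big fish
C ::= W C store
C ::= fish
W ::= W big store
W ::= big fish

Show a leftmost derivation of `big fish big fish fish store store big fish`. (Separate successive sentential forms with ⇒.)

S ⇒ C big fish   [S ::= C big fish]
C big fish ⇒ W C store big fish   [C ::= W C store]
W C store big fish ⇒ big fish C store big fish   [W ::= big fish]
big fish C store big fish ⇒ big fish W C store store big fish   [C ::= W C store]
big fish W C store store big fish ⇒ big fish big fish C store store big fish   [W ::= big fish]
big fish big fish C store store big fish ⇒ big fish big fish fish store store big fish   [C ::= fish]

S ⇒ C big fish ⇒ W C store big fish ⇒ big fish C store big fish ⇒ big fish W C store store big fish ⇒ big fish big fish C store store big fish ⇒ big fish big fish fish store store big fish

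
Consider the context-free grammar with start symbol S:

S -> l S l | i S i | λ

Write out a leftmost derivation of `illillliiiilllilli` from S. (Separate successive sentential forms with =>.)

S => iSi   [S -> i S i]
iSi => ilSli   [S -> l S l]
ilSli => illSlli   [S -> l S l]
illSlli => illiSilli   [S -> i S i]
illiSilli => illilSlilli   [S -> l S l]
illilSlilli => illillSllilli   [S -> l S l]
illillSllilli => illilllSlllilli   [S -> l S l]
illilllSlllilli => illillliSilllilli   [S -> i S i]
illillliSilllilli => illillliiSiilllilli   [S -> i S i]
illillliiSiilllilli => illillliiiilllilli   [S -> λ]

S=>iSi=>ilSli=>illSlli=>illiSilli=>illilSlilli=>illillSllilli=>illilllSlllilli=>illillliSilllilli=>illillliiSiilllilli=>illillliiiilllilli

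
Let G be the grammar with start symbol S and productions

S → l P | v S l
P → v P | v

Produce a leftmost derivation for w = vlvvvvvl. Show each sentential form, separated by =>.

S => vSl => vlPl => vlvPl => vlvvPl => vlvvvPl => vlvvvvPl => vlvvvvvl

S => vSl   [S → v S l]
vSl => vlPl   [S → l P]
vlPl => vlvPl   [P → v P]
vlvPl => vlvvPl   [P → v P]
vlvvPl => vlvvvPl   [P → v P]
vlvvvPl => vlvvvvPl   [P → v P]
vlvvvvPl => vlvvvvvl   [P → v]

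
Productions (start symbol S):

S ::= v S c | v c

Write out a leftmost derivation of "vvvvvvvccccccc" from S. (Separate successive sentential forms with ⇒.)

S ⇒ vSc ⇒ vvScc ⇒ vvvSccc ⇒ vvvvScccc ⇒ vvvvvSccccc ⇒ vvvvvvScccccc ⇒ vvvvvvvccccccc

S ⇒ vSc   [S ::= v S c]
vSc ⇒ vvScc   [S ::= v S c]
vvScc ⇒ vvvSccc   [S ::= v S c]
vvvSccc ⇒ vvvvScccc   [S ::= v S c]
vvvvScccc ⇒ vvvvvSccccc   [S ::= v S c]
vvvvvSccccc ⇒ vvvvvvScccccc   [S ::= v S c]
vvvvvvScccccc ⇒ vvvvvvvccccccc   [S ::= v c]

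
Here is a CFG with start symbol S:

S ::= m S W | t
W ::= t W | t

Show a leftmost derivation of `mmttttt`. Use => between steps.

S => mSW => mmSWW => mmtWW => mmttWW => mmtttWW => mmttttW => mmttttt

S => mSW   [S ::= m S W]
mSW => mmSWW   [S ::= m S W]
mmSWW => mmtWW   [S ::= t]
mmtWW => mmttWW   [W ::= t W]
mmttWW => mmtttWW   [W ::= t W]
mmtttWW => mmttttW   [W ::= t]
mmttttW => mmttttt   [W ::= t]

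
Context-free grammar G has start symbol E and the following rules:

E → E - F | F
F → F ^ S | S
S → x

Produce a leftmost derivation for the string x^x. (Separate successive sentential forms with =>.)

E => F   [E → F]
F => F^S   [F → F ^ S]
F^S => S^S   [F → S]
S^S => x^S   [S → x]
x^S => x^x   [S → x]

E => F => F^S => S^S => x^S => x^x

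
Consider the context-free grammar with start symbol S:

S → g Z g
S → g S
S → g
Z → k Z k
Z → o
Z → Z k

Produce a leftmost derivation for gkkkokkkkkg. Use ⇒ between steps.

S ⇒ gZg   [S → g Z g]
gZg ⇒ gkZkg   [Z → k Z k]
gkZkg ⇒ gkkZkkg   [Z → k Z k]
gkkZkkg ⇒ gkkkZkkkg   [Z → k Z k]
gkkkZkkkg ⇒ gkkkZkkkkg   [Z → Z k]
gkkkZkkkkg ⇒ gkkkZkkkkkg   [Z → Z k]
gkkkZkkkkkg ⇒ gkkkokkkkkg   [Z → o]

S ⇒ gZg ⇒ gkZkg ⇒ gkkZkkg ⇒ gkkkZkkkg ⇒ gkkkZkkkkg ⇒ gkkkZkkkkkg ⇒ gkkkokkkkkg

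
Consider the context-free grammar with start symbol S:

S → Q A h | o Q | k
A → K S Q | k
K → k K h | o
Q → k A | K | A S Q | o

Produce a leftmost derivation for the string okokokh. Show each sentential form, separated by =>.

S => QAh   [S → Q A h]
QAh => ASQAh   [Q → A S Q]
ASQAh => KSQSQAh   [A → K S Q]
KSQSQAh => oSQSQAh   [K → o]
oSQSQAh => okQSQAh   [S → k]
okQSQAh => okoSQAh   [Q → o]
okoSQAh => okokQAh   [S → k]
okokQAh => okokoAh   [Q → o]
okokoAh => okokokh   [A → k]

S => QAh => ASQAh => KSQSQAh => oSQSQAh => okQSQAh => okoSQAh => okokQAh => okokoAh => okokokh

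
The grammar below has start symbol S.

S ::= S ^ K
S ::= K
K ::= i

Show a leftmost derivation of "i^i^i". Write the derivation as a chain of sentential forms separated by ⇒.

S⇒S^K⇒S^K^K⇒K^K^K⇒i^K^K⇒i^i^K⇒i^i^i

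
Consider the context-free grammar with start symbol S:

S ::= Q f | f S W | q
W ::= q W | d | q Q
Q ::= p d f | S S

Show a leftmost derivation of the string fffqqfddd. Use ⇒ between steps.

S ⇒ fSW   [S ::= f S W]
fSW ⇒ ffSWW   [S ::= f S W]
ffSWW ⇒ fffSWWW   [S ::= f S W]
fffSWWW ⇒ fffQfWWW   [S ::= Q f]
fffQfWWW ⇒ fffSSfWWW   [Q ::= S S]
fffSSfWWW ⇒ fffqSfWWW   [S ::= q]
fffqSfWWW ⇒ fffqqfWWW   [S ::= q]
fffqqfWWW ⇒ fffqqfdWW   [W ::= d]
fffqqfdWW ⇒ fffqqfddW   [W ::= d]
fffqqfddW ⇒ fffqqfddd   [W ::= d]

S ⇒ fSW ⇒ ffSWW ⇒ fffSWWW ⇒ fffQfWWW ⇒ fffSSfWWW ⇒ fffqSfWWW ⇒ fffqqfWWW ⇒ fffqqfdWW ⇒ fffqqfddW ⇒ fffqqfddd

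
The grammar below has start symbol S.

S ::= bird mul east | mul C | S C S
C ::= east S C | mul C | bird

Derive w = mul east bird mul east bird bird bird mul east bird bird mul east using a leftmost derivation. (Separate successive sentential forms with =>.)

S => S C S   [S ::= S C S]
S C S => S C S C S   [S ::= S C S]
S C S C S => mul C C S C S   [S ::= mul C]
mul C C S C S => mul east S C C S C S   [C ::= east S C]
mul east S C C S C S => mul east bird mul east C C S C S   [S ::= bird mul east]
mul east bird mul east C C S C S => mul east bird mul east bird C S C S   [C ::= bird]
mul east bird mul east bird C S C S => mul east bird mul east bird bird S C S   [C ::= bird]
mul east bird mul east bird bird S C S => mul east bird mul east bird bird bird mul east C S   [S ::= bird mul east]
mul east bird mul east bird bird bird mul east C S => mul east bird mul east bird bird bird mul east bird S   [C ::= bird]
mul east bird mul east bird bird bird mul east bird S => mul east bird mul east bird bird bird mul east bird bird mul east   [S ::= bird mul east]

S => S C S => S C S C S => mul C C S C S => mul east S C C S C S => mul east bird mul east C C S C S => mul east bird mul east bird C S C S => mul east bird mul east bird bird S C S => mul east bird mul east bird bird bird mul east C S => mul east bird mul east bird bird bird mul east bird S => mul east bird mul east bird bird bird mul east bird bird mul east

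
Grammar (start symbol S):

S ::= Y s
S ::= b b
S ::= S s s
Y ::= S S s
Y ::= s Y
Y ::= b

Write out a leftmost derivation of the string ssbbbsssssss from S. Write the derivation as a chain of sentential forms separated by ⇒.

S ⇒ Sss   [S ::= S s s]
Sss ⇒ Ysss   [S ::= Y s]
Ysss ⇒ sYsss   [Y ::= s Y]
sYsss ⇒ ssYsss   [Y ::= s Y]
ssYsss ⇒ ssSSssss   [Y ::= S S s]
ssSSssss ⇒ ssbbSssss   [S ::= b b]
ssbbSssss ⇒ ssbbSssssss   [S ::= S s s]
ssbbSssssss ⇒ ssbbYsssssss   [S ::= Y s]
ssbbYsssssss ⇒ ssbbbsssssss   [Y ::= b]

S ⇒ Sss ⇒ Ysss ⇒ sYsss ⇒ ssYsss ⇒ ssSSssss ⇒ ssbbSssss ⇒ ssbbSssssss ⇒ ssbbYsssssss ⇒ ssbbbsssssss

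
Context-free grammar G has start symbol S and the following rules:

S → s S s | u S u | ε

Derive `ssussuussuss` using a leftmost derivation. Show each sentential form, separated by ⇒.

S ⇒ sSs   [S → s S s]
sSs ⇒ ssSss   [S → s S s]
ssSss ⇒ ssuSuss   [S → u S u]
ssuSuss ⇒ ssusSsuss   [S → s S s]
ssusSsuss ⇒ ssussSssuss   [S → s S s]
ssussSssuss ⇒ ssussuSussuss   [S → u S u]
ssussuSussuss ⇒ ssussuussuss   [S → ε]

S ⇒ sSs ⇒ ssSss ⇒ ssuSuss ⇒ ssusSsuss ⇒ ssussSssuss ⇒ ssussuSussuss ⇒ ssussuussuss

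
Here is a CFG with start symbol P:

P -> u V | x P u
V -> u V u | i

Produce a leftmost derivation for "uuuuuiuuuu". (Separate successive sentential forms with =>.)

P => uV   [P -> u V]
uV => uuVu   [V -> u V u]
uuVu => uuuVuu   [V -> u V u]
uuuVuu => uuuuVuuu   [V -> u V u]
uuuuVuuu => uuuuuVuuuu   [V -> u V u]
uuuuuVuuuu => uuuuuiuuuu   [V -> i]

P=>uV=>uuVu=>uuuVuu=>uuuuVuuu=>uuuuuVuuuu=>uuuuuiuuuu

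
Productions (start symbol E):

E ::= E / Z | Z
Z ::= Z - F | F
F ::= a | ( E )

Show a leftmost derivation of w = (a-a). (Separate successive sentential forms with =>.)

E=>Z=>F=>(E)=>(Z)=>(Z-F)=>(F-F)=>(a-F)=>(a-a)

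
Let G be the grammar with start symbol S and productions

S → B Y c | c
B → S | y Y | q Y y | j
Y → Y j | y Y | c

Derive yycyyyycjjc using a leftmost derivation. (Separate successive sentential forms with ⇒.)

S ⇒ BYc   [S → B Y c]
BYc ⇒ yYYc   [B → y Y]
yYYc ⇒ yyYYc   [Y → y Y]
yyYYc ⇒ yycYc   [Y → c]
yycYc ⇒ yycyYc   [Y → y Y]
yycyYc ⇒ yycyYjc   [Y → Y j]
yycyYjc ⇒ yycyyYjc   [Y → y Y]
yycyyYjc ⇒ yycyyyYjc   [Y → y Y]
yycyyyYjc ⇒ yycyyyYjjc   [Y → Y j]
yycyyyYjjc ⇒ yycyyyyYjjc   [Y → y Y]
yycyyyyYjjc ⇒ yycyyyycjjc   [Y → c]

S⇒BYc⇒yYYc⇒yyYYc⇒yycYc⇒yycyYc⇒yycyYjc⇒yycyyYjc⇒yycyyyYjc⇒yycyyyYjjc⇒yycyyyyYjjc⇒yycyyyycjjc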